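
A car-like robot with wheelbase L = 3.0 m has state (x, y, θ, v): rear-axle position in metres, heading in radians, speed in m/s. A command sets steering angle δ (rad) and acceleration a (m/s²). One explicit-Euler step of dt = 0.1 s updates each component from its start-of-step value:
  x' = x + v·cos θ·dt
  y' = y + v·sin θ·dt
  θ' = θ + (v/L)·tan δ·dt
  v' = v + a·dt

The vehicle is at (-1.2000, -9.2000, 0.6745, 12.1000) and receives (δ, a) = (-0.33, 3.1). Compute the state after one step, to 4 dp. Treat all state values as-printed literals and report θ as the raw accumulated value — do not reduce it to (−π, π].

(-0.2550, -8.4443, 0.5363, 12.4100)

x' = -1.2000 + 12.1000·cos(0.6745)·0.1 = -0.2550
y' = -9.2000 + 12.1000·sin(0.6745)·0.1 = -8.4443
θ' = 0.6745 + (12.1000/3.0)·tan(-0.33)·0.1 = 0.5363
v' = 12.1000 + 3.1000·0.1 = 12.4100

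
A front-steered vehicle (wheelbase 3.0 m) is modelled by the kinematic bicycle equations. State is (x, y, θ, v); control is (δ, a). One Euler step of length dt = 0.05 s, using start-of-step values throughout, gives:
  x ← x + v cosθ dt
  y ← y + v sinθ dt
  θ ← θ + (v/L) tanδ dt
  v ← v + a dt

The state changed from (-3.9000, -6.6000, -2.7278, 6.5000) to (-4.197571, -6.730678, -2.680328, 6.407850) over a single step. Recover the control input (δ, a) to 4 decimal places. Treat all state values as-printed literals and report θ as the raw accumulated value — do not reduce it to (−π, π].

a = (v'−v)/dt = (-0.092150)/0.05 = -1.8430
Δθ = θ'−θ = 0.047472;  (v·dt/L) = 6.5000·0.05/3.0 = 0.108333
tan δ = Δθ·L/(v·dt) = 0.438203  →  δ = 0.4130

δ = 0.4130, a = -1.8430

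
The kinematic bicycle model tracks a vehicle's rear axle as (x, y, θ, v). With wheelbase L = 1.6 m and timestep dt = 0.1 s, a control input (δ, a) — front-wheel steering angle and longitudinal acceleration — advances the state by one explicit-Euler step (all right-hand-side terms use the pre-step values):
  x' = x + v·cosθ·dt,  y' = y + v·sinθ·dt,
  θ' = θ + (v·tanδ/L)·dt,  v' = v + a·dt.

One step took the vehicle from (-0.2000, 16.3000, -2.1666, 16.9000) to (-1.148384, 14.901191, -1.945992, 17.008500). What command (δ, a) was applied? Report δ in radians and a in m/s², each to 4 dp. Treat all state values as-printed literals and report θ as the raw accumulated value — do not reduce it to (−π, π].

δ = 0.2059, a = 1.0850

a = (v'−v)/dt = (0.108500)/0.1 = 1.0850
Δθ = θ'−θ = 0.220608;  (v·dt/L) = 16.9000·0.1/1.6 = 1.056250
tan δ = Δθ·L/(v·dt) = 0.208860  →  δ = 0.2059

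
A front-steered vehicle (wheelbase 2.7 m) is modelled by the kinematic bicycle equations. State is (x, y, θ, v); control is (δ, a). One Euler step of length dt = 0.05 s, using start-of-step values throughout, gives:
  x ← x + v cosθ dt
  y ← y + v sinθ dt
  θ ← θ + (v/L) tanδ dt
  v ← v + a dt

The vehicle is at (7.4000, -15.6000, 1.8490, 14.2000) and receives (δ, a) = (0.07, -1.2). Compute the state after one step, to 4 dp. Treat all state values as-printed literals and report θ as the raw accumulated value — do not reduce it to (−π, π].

x' = 7.4000 + 14.2000·cos(1.8490)·0.05 = 7.2050
y' = -15.6000 + 14.2000·sin(1.8490)·0.05 = -14.9173
θ' = 1.8490 + (14.2000/2.7)·tan(0.07)·0.05 = 1.8674
v' = 14.2000 − 1.2000·0.05 = 14.1400

(7.2050, -14.9173, 1.8674, 14.1400)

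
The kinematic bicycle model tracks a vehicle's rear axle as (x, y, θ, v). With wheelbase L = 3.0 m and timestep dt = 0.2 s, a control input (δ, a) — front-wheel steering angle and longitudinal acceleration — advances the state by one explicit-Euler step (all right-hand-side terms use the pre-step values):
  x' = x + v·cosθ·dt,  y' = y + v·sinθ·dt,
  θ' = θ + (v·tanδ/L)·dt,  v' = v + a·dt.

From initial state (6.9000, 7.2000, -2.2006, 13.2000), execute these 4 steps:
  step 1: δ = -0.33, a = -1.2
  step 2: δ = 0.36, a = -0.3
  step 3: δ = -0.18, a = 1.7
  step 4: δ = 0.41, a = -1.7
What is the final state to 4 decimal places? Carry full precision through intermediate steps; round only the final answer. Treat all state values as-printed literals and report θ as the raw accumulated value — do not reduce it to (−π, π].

(-0.0332, -0.5159, -1.9497, 12.9000)

after step 1 (δ=-0.33, a=-1.2): (5.345077, 5.066502, -2.502022, 12.960000)
after step 2 (δ=0.36, a=-0.3): (3.265380, 3.519464, -2.176810, 12.900000)
after step 3 (δ=-0.18, a=1.7): (1.795824, 1.398897, -2.333304, 13.240000)
after step 4 (δ=0.41, a=-1.7): (-0.033246, -0.515889, -1.949669, 12.900000)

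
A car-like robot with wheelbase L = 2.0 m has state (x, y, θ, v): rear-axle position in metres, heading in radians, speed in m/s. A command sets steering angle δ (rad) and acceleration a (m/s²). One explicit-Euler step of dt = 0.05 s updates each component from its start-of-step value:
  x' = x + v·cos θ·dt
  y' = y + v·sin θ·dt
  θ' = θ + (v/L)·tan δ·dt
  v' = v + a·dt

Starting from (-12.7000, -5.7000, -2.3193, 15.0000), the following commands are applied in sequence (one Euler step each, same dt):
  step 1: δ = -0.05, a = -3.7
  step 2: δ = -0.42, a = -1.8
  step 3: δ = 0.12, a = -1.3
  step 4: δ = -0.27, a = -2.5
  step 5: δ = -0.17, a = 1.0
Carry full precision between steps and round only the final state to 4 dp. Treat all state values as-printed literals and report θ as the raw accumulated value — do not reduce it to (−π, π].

(-15.4922, -8.0826, -2.6229, 14.5850)

after step 1 (δ=-0.05, a=-3.7): (-13.210407, -6.249531, -2.338066, 14.815000)
after step 2 (δ=-0.42, a=-1.8): (-13.724615, -6.782729, -2.503465, 14.725000)
after step 3 (δ=0.12, a=-1.3): (-14.315981, -7.221308, -2.459077, 14.660000)
after step 4 (δ=-0.27, a=-2.5): (-14.884780, -7.683646, -2.560509, 14.535000)
after step 5 (δ=-0.17, a=1.0): (-15.492247, -8.082581, -2.622884, 14.585000)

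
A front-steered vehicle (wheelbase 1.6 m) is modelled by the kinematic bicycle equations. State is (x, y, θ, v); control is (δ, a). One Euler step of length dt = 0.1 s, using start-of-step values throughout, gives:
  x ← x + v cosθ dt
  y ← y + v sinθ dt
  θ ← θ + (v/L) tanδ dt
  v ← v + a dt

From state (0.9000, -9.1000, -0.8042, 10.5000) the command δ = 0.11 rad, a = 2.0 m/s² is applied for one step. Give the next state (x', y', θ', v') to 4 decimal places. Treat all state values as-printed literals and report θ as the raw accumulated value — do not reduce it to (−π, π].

x' = 0.9000 + 10.5000·cos(-0.8042)·0.1 = 1.6284
y' = -9.1000 + 10.5000·sin(-0.8042)·0.1 = -9.8563
θ' = -0.8042 + (10.5000/1.6)·tan(0.11)·0.1 = -0.7317
v' = 10.5000 + 2.0000·0.1 = 10.7000

(1.6284, -9.8563, -0.7317, 10.7000)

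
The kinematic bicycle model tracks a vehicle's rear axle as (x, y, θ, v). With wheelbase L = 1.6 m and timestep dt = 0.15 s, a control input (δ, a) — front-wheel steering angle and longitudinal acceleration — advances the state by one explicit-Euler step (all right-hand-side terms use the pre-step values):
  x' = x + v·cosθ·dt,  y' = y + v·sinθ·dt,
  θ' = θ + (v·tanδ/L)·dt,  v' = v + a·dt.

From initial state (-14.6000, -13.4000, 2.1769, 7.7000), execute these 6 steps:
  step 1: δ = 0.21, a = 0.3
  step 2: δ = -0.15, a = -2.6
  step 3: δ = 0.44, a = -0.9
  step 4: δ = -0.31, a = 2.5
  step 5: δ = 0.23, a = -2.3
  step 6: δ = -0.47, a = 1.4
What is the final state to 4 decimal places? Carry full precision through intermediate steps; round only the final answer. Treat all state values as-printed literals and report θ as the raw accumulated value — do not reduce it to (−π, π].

after step 1 (δ=0.21, a=0.3): (-15.257968, -12.450736, 2.330762, 7.745000)
after step 2 (δ=-0.15, a=-2.6): (-16.058294, -11.608630, 2.221024, 7.355000)
after step 3 (δ=0.44, a=-0.9): (-16.726166, -10.730503, 2.545642, 7.220000)
after step 4 (δ=-0.31, a=2.5): (-17.622473, -10.122619, 2.328820, 7.595000)
after step 5 (δ=0.23, a=-2.3): (-18.405693, -9.295300, 2.495537, 7.250000)
after step 6 (δ=-0.47, a=1.4): (-19.274024, -8.640580, 2.150279, 7.460000)

(-19.2740, -8.6406, 2.1503, 7.4600)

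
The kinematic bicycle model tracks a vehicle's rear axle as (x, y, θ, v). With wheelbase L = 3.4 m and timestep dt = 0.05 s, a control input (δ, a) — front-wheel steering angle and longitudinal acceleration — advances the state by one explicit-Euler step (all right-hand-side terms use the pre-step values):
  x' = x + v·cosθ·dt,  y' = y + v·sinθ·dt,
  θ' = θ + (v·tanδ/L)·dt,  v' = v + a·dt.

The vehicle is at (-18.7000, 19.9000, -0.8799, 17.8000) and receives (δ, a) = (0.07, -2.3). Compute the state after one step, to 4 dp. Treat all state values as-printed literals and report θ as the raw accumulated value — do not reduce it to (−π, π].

(-18.1329, 19.2141, -0.8615, 17.6850)

x' = -18.7000 + 17.8000·cos(-0.8799)·0.05 = -18.1329
y' = 19.9000 + 17.8000·sin(-0.8799)·0.05 = 19.2141
θ' = -0.8799 + (17.8000/3.4)·tan(0.07)·0.05 = -0.8615
v' = 17.8000 − 2.3000·0.05 = 17.6850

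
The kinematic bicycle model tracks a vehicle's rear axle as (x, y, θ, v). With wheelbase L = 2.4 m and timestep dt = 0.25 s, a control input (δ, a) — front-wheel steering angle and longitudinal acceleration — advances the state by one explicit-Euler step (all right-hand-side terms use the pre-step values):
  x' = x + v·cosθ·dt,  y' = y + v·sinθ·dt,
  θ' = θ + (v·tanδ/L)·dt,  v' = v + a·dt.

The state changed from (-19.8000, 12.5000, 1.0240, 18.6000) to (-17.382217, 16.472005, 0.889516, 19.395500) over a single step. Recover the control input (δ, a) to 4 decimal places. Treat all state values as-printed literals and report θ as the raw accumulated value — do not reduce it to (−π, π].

a = (v'−v)/dt = (0.795500)/0.25 = 3.1820
Δθ = θ'−θ = -0.134484;  (v·dt/L) = 18.6000·0.25/2.4 = 1.937500
tan δ = Δθ·L/(v·dt) = -0.069411  →  δ = -0.0693

δ = -0.0693, a = 3.1820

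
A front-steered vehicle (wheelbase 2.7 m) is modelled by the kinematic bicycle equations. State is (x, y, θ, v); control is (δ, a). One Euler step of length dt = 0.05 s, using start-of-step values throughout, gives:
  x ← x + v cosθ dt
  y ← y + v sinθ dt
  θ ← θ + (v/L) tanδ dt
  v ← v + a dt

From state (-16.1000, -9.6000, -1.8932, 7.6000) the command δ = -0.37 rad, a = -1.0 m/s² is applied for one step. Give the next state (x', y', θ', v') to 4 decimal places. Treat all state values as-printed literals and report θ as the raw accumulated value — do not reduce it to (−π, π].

x' = -16.1000 + 7.6000·cos(-1.8932)·0.05 = -16.2204
y' = -9.6000 + 7.6000·sin(-1.8932)·0.05 = -9.9604
θ' = -1.8932 + (7.6000/2.7)·tan(-0.37)·0.05 = -1.9478
v' = 7.6000 − 1.0000·0.05 = 7.5500

(-16.2204, -9.9604, -1.9478, 7.5500)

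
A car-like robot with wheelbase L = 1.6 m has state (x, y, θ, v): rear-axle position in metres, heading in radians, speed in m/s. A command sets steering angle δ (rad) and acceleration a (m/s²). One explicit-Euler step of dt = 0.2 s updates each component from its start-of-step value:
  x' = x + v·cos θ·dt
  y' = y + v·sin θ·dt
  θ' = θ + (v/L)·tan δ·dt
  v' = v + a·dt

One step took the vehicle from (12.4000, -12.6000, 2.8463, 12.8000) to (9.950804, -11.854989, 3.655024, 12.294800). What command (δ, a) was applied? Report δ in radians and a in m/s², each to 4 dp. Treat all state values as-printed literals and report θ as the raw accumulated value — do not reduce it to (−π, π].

a = (v'−v)/dt = (-0.505200)/0.2 = -2.5260
Δθ = θ'−θ = 0.808724;  (v·dt/L) = 12.8000·0.2/1.6 = 1.600000
tan δ = Δθ·L/(v·dt) = 0.505453  →  δ = 0.4680

δ = 0.4680, a = -2.5260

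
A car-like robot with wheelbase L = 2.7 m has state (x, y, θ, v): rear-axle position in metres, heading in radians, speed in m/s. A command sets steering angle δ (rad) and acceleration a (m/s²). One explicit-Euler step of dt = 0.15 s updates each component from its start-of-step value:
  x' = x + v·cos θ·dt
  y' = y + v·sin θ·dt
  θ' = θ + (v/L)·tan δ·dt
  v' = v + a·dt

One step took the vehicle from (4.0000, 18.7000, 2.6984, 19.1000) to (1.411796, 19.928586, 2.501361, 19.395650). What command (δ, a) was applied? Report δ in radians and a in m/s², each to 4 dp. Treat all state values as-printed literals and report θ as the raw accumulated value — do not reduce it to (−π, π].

a = (v'−v)/dt = (0.295650)/0.15 = 1.9710
Δθ = θ'−θ = -0.197039;  (v·dt/L) = 19.1000·0.15/2.7 = 1.061111
tan δ = Δθ·L/(v·dt) = -0.185691  →  δ = -0.1836

δ = -0.1836, a = 1.9710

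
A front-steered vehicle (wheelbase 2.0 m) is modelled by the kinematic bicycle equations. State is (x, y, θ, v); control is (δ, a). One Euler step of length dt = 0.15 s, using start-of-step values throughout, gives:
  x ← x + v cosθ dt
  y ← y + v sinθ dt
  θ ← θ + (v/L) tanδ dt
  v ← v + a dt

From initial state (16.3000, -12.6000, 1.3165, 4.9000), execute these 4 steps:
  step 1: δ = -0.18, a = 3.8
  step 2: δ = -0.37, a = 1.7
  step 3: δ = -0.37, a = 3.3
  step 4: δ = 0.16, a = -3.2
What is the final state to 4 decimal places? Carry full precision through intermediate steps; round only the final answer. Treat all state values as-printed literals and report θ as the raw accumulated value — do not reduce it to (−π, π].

(17.7030, -9.6040, 0.9993, 5.7400)

after step 1 (δ=-0.18, a=3.8): (16.484900, -11.888637, 1.249626, 5.470000)
after step 2 (δ=-0.37, a=1.7): (16.743913, -11.110092, 1.090505, 5.725000)
after step 3 (δ=-0.37, a=3.3): (17.140687, -10.348501, 0.923967, 6.220000)
after step 4 (δ=0.16, a=-3.2): (17.702969, -9.603968, 0.999250, 5.740000)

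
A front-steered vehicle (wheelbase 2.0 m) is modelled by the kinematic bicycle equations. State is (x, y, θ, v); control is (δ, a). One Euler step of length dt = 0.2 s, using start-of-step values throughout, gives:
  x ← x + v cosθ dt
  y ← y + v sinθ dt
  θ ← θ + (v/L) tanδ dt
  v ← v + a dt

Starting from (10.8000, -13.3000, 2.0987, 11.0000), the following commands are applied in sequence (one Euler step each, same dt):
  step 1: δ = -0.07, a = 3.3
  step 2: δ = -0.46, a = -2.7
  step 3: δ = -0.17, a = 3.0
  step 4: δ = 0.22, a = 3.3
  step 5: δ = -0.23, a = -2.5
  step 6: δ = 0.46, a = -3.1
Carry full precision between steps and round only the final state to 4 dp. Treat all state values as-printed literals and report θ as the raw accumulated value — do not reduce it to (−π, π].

after step 1 (δ=-0.07, a=3.3): (9.691808, -11.399497, 2.021574, 11.660000)
after step 2 (δ=-0.46, a=-2.7): (8.675836, -9.300444, 1.443881, 11.120000)
after step 3 (δ=-0.17, a=3.0): (8.957339, -7.094332, 1.252998, 11.720000)
after step 4 (δ=0.22, a=3.3): (9.689782, -4.867705, 1.515080, 12.380000)
after step 5 (δ=-0.23, a=-2.5): (9.827663, -2.395548, 1.225211, 11.880000)
after step 6 (δ=0.46, a=-3.1): (10.632528, -0.160023, 1.813804, 11.260000)

(10.6325, -0.1600, 1.8138, 11.2600)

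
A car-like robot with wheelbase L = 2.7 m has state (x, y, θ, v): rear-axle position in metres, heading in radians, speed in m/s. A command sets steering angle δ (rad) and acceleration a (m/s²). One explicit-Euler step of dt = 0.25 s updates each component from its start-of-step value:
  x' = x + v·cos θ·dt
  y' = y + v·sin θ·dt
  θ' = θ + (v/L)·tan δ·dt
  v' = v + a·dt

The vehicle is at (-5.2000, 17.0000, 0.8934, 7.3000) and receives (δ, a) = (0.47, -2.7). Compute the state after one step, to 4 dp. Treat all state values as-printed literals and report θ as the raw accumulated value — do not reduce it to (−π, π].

x' = -5.2000 + 7.3000·cos(0.8934)·0.25 = -4.0562
y' = 17.0000 + 7.3000·sin(0.8934)·0.25 = 18.4221
θ' = 0.8934 + (7.3000/2.7)·tan(0.47)·0.25 = 1.2367
v' = 7.3000 − 2.7000·0.25 = 6.6250

(-4.0562, 18.4221, 1.2367, 6.6250)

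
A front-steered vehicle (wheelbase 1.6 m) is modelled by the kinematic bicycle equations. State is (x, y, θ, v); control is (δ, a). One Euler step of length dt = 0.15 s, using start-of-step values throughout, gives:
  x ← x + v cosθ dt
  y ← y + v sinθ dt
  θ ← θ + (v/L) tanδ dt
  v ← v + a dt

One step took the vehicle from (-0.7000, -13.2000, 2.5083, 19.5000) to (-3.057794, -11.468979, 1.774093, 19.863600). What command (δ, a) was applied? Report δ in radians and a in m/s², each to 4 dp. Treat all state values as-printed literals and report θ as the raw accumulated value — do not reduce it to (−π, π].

a = (v'−v)/dt = (0.363600)/0.15 = 2.4240
Δθ = θ'−θ = -0.734207;  (v·dt/L) = 19.5000·0.15/1.6 = 1.828125
tan δ = Δθ·L/(v·dt) = -0.401618  →  δ = -0.3819

δ = -0.3819, a = 2.4240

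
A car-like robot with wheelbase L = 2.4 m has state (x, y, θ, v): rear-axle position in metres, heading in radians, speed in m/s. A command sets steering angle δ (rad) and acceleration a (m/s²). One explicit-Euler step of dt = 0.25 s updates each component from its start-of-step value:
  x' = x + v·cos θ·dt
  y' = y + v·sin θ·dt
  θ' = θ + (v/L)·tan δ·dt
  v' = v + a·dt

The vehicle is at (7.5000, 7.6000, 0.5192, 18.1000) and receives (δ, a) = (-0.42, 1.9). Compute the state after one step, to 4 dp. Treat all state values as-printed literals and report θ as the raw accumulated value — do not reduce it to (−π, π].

x' = 7.5000 + 18.1000·cos(0.5192)·0.25 = 11.4287
y' = 7.6000 + 18.1000·sin(0.5192)·0.25 = 9.8452
θ' = 0.5192 + (18.1000/2.4)·tan(-0.42)·0.25 = -0.3228
v' = 18.1000 + 1.9000·0.25 = 18.5750

(11.4287, 9.8452, -0.3228, 18.5750)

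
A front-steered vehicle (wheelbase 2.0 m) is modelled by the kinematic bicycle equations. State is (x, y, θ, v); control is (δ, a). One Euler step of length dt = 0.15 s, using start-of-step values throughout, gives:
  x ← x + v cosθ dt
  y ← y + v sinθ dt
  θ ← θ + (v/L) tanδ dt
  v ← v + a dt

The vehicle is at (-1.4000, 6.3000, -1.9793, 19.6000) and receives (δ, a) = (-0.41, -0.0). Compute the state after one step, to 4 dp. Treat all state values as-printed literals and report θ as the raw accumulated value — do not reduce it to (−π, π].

(-2.5679, 3.6019, -2.6182, 19.6000)

x' = -1.4000 + 19.6000·cos(-1.9793)·0.15 = -2.5679
y' = 6.3000 + 19.6000·sin(-1.9793)·0.15 = 3.6019
θ' = -1.9793 + (19.6000/2.0)·tan(-0.41)·0.15 = -2.6182
v' = 19.6000 + 0.0000·0.15 = 19.6000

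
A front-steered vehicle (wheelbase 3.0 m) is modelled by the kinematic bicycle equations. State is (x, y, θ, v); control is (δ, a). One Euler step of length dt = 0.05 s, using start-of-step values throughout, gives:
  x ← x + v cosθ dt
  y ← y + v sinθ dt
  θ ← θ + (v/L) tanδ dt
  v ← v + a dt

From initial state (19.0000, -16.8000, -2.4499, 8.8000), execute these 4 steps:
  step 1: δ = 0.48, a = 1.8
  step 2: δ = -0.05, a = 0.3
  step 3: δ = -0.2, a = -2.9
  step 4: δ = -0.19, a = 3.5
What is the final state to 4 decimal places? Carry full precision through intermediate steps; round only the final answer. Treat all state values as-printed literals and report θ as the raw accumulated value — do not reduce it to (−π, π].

after step 1 (δ=0.48, a=1.8): (18.661126, -17.080650, -2.373544, 8.890000)
after step 2 (δ=-0.05, a=0.3): (18.341412, -17.389459, -2.380958, 8.905000)
after step 3 (δ=-0.2, a=-2.9): (18.018873, -17.696406, -2.411044, 8.760000)
after step 4 (δ=-0.19, a=3.5): (17.692647, -17.988674, -2.439123, 8.935000)

(17.6926, -17.9887, -2.4391, 8.9350)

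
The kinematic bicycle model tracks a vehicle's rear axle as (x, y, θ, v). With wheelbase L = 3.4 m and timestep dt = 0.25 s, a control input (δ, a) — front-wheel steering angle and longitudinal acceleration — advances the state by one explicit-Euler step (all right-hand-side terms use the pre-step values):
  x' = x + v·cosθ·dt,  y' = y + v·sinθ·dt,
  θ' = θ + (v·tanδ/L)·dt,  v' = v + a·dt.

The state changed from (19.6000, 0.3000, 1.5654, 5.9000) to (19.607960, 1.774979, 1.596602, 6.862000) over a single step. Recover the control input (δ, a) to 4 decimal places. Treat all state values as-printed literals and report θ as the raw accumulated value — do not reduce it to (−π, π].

δ = 0.0718, a = 3.8480

a = (v'−v)/dt = (0.962000)/0.25 = 3.8480
Δθ = θ'−θ = 0.031202;  (v·dt/L) = 5.9000·0.25/3.4 = 0.433824
tan δ = Δθ·L/(v·dt) = 0.071923  →  δ = 0.0718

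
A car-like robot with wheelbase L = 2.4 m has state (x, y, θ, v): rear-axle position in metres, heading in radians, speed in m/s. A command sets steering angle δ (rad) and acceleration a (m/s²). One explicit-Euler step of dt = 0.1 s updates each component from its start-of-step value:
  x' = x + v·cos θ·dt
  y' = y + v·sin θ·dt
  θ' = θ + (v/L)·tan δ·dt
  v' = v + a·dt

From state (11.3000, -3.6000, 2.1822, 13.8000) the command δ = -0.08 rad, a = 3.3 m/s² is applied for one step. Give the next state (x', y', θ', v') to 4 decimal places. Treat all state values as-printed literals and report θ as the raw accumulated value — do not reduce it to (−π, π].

x' = 11.3000 + 13.8000·cos(2.1822)·0.1 = 10.5079
y' = -3.6000 + 13.8000·sin(2.1822)·0.1 = -2.4700
θ' = 2.1822 + (13.8000/2.4)·tan(-0.08)·0.1 = 2.1361
v' = 13.8000 + 3.3000·0.1 = 14.1300

(10.5079, -2.4700, 2.1361, 14.1300)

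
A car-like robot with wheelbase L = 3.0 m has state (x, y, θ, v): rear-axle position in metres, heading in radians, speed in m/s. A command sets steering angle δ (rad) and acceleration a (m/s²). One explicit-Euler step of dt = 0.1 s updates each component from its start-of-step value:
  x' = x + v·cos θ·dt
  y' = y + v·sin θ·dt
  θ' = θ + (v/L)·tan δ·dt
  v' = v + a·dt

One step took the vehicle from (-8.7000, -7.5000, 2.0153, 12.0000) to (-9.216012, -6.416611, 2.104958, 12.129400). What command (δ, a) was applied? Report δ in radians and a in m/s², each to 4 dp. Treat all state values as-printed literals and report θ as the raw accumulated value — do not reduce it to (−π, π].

δ = 0.2205, a = 1.2940

a = (v'−v)/dt = (0.129400)/0.1 = 1.2940
Δθ = θ'−θ = 0.089658;  (v·dt/L) = 12.0000·0.1/3.0 = 0.400000
tan δ = Δθ·L/(v·dt) = 0.224145  →  δ = 0.2205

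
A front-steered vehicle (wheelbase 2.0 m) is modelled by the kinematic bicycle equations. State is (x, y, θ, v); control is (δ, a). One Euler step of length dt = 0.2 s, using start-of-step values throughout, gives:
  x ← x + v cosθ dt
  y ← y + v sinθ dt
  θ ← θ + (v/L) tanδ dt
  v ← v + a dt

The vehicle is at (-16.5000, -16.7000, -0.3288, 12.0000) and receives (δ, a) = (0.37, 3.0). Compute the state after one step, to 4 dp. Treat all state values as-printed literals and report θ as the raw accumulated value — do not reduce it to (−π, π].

x' = -16.5000 + 12.0000·cos(-0.3288)·0.2 = -14.2286
y' = -16.7000 + 12.0000·sin(-0.3288)·0.2 = -17.4750
θ' = -0.3288 + (12.0000/2.0)·tan(0.37)·0.2 = 0.1366
v' = 12.0000 + 3.0000·0.2 = 12.6000

(-14.2286, -17.4750, 0.1366, 12.6000)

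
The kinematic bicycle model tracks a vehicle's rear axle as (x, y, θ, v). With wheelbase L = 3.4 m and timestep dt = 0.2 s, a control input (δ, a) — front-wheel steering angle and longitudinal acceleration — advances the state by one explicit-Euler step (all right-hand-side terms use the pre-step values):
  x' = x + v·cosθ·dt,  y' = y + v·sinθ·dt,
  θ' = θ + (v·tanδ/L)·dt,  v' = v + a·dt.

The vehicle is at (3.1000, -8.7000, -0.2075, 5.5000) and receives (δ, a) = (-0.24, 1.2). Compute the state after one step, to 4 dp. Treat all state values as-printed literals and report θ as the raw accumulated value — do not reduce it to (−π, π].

(4.1764, -8.9266, -0.2867, 5.7400)

x' = 3.1000 + 5.5000·cos(-0.2075)·0.2 = 4.1764
y' = -8.7000 + 5.5000·sin(-0.2075)·0.2 = -8.9266
θ' = -0.2075 + (5.5000/3.4)·tan(-0.24)·0.2 = -0.2867
v' = 5.5000 + 1.2000·0.2 = 5.7400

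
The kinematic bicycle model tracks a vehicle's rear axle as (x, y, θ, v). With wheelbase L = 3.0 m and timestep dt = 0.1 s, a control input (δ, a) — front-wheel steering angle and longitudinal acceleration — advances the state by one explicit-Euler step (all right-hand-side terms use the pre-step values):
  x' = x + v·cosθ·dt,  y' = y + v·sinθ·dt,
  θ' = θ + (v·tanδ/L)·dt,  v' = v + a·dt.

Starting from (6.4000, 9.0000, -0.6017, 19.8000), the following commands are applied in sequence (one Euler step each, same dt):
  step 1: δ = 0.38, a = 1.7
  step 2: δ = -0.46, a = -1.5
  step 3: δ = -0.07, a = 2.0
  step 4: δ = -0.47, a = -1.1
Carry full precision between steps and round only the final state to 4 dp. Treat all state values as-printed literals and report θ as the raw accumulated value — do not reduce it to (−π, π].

after step 1 (δ=0.38, a=1.7): (8.032262, 7.879231, -0.338088, 19.970000)
after step 2 (δ=-0.46, a=-1.5): (9.916213, 7.216859, -0.667891, 19.820000)
after step 3 (δ=-0.07, a=2.0): (11.472339, 5.989344, -0.714214, 20.020000)
after step 4 (δ=-0.47, a=-1.1): (12.985067, 4.677987, -1.053196, 19.910000)

(12.9851, 4.6780, -1.0532, 19.9100)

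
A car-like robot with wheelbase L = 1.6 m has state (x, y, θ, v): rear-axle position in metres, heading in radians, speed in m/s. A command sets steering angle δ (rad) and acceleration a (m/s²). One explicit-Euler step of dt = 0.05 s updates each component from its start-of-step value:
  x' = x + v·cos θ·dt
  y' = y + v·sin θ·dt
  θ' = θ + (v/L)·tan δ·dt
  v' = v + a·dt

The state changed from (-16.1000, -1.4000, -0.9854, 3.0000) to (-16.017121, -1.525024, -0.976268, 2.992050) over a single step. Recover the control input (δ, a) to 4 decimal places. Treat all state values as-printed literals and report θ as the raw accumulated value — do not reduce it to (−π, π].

δ = 0.0971, a = -0.1590

a = (v'−v)/dt = (-0.007950)/0.05 = -0.1590
Δθ = θ'−θ = 0.009132;  (v·dt/L) = 3.0000·0.05/1.6 = 0.093750
tan δ = Δθ·L/(v·dt) = 0.097408  →  δ = 0.0971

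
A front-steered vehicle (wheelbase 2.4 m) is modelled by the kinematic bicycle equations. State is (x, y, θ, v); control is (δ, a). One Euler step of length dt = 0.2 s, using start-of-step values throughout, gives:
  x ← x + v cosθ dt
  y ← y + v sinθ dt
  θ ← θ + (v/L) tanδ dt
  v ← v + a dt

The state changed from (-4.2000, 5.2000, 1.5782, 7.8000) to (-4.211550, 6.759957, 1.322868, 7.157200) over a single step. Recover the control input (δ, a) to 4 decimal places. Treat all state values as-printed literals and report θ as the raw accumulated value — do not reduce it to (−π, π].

δ = -0.3743, a = -3.2140

a = (v'−v)/dt = (-0.642800)/0.2 = -3.2140
Δθ = θ'−θ = -0.255332;  (v·dt/L) = 7.8000·0.2/2.4 = 0.650000
tan δ = Δθ·L/(v·dt) = -0.392818  →  δ = -0.3743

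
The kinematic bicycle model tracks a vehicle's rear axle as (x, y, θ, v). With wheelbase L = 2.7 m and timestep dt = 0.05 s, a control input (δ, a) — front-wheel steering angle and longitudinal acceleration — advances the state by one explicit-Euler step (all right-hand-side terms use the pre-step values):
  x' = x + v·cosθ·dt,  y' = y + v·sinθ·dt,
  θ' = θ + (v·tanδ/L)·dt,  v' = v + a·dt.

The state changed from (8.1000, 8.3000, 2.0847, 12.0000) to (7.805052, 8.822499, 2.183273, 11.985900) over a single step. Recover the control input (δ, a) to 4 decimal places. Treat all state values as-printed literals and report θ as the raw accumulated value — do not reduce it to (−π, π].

a = (v'−v)/dt = (-0.014100)/0.05 = -0.2820
Δθ = θ'−θ = 0.098573;  (v·dt/L) = 12.0000·0.05/2.7 = 0.222222
tan δ = Δθ·L/(v·dt) = 0.443578  →  δ = 0.4175

δ = 0.4175, a = -0.2820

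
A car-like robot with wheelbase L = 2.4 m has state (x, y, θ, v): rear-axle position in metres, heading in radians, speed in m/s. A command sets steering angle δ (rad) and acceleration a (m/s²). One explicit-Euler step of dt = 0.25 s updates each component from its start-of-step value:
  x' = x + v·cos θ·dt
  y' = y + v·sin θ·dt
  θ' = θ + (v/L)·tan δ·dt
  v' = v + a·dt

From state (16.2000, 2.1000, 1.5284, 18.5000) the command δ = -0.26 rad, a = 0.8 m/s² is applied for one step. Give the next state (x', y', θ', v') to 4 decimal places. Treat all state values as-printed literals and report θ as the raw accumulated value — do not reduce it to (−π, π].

(16.3960, 6.7208, 1.0158, 18.7000)

x' = 16.2000 + 18.5000·cos(1.5284)·0.25 = 16.3960
y' = 2.1000 + 18.5000·sin(1.5284)·0.25 = 6.7208
θ' = 1.5284 + (18.5000/2.4)·tan(-0.26)·0.25 = 1.0158
v' = 18.5000 + 0.8000·0.25 = 18.7000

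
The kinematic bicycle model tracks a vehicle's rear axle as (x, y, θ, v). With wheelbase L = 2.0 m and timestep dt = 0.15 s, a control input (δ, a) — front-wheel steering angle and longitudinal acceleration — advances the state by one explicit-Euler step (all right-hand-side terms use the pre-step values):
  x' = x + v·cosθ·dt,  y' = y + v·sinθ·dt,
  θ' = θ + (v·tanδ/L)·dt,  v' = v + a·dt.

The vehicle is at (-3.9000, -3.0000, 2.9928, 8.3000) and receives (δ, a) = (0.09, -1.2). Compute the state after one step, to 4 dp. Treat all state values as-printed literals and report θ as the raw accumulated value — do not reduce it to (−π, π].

(-5.1312, -2.8154, 3.0490, 8.1200)

x' = -3.9000 + 8.3000·cos(2.9928)·0.15 = -5.1312
y' = -3.0000 + 8.3000·sin(2.9928)·0.15 = -2.8154
θ' = 2.9928 + (8.3000/2.0)·tan(0.09)·0.15 = 3.0490
v' = 8.3000 − 1.2000·0.15 = 8.1200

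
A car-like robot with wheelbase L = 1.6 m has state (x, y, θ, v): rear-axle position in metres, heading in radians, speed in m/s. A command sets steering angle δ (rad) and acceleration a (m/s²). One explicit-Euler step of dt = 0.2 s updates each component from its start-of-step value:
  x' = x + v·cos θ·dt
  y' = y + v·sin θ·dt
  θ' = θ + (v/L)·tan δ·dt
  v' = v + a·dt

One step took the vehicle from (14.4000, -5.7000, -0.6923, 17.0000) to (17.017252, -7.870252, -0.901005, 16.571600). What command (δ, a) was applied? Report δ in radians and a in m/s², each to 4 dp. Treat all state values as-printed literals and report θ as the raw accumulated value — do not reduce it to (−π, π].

a = (v'−v)/dt = (-0.428400)/0.2 = -2.1420
Δθ = θ'−θ = -0.208705;  (v·dt/L) = 17.0000·0.2/1.6 = 2.125000
tan δ = Δθ·L/(v·dt) = -0.098214  →  δ = -0.0979

δ = -0.0979, a = -2.1420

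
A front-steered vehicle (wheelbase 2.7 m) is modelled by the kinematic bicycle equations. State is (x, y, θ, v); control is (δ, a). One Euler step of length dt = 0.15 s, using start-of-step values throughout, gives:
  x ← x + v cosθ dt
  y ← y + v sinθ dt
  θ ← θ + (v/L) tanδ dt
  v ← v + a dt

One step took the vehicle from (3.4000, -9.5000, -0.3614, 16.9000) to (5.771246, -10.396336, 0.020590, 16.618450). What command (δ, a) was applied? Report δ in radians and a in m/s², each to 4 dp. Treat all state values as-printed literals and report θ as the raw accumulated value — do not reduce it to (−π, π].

a = (v'−v)/dt = (-0.281550)/0.15 = -1.8770
Δθ = θ'−θ = 0.381990;  (v·dt/L) = 16.9000·0.15/2.7 = 0.938889
tan δ = Δθ·L/(v·dt) = 0.406853  →  δ = 0.3864

δ = 0.3864, a = -1.8770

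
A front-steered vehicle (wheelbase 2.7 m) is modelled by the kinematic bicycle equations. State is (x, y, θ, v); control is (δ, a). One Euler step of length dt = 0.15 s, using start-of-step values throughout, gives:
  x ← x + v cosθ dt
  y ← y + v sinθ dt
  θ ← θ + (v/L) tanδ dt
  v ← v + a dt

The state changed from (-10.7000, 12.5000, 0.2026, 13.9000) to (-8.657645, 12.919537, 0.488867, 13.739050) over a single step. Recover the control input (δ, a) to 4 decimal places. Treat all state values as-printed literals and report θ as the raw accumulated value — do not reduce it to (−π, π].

a = (v'−v)/dt = (-0.160950)/0.15 = -1.0730
Δθ = θ'−θ = 0.286267;  (v·dt/L) = 13.9000·0.15/2.7 = 0.772222
tan δ = Δθ·L/(v·dt) = 0.370705  →  δ = 0.3550

δ = 0.3550, a = -1.0730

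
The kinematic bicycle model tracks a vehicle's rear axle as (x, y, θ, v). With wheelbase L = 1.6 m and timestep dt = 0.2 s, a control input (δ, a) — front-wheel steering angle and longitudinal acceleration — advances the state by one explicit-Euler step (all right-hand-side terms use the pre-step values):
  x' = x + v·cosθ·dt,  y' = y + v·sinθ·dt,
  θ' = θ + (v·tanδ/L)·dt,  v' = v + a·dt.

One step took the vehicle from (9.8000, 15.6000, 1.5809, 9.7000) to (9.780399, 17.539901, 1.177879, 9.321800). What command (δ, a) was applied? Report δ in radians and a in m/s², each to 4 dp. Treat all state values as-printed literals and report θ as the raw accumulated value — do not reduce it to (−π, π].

a = (v'−v)/dt = (-0.378200)/0.2 = -1.8910
Δθ = θ'−θ = -0.403021;  (v·dt/L) = 9.7000·0.2/1.6 = 1.212500
tan δ = Δθ·L/(v·dt) = -0.332388  →  δ = -0.3209

δ = -0.3209, a = -1.8910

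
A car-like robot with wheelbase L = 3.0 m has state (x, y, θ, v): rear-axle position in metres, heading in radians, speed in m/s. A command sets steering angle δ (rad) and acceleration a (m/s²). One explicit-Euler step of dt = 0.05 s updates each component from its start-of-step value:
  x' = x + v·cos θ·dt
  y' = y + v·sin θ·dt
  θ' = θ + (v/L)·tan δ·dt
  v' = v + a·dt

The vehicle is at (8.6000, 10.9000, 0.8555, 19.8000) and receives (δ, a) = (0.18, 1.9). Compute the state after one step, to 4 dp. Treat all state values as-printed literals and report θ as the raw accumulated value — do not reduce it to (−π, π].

(9.2493, 11.6473, 0.9155, 19.8950)

x' = 8.6000 + 19.8000·cos(0.8555)·0.05 = 9.2493
y' = 10.9000 + 19.8000·sin(0.8555)·0.05 = 11.6473
θ' = 0.8555 + (19.8000/3.0)·tan(0.18)·0.05 = 0.9155
v' = 19.8000 + 1.9000·0.05 = 19.8950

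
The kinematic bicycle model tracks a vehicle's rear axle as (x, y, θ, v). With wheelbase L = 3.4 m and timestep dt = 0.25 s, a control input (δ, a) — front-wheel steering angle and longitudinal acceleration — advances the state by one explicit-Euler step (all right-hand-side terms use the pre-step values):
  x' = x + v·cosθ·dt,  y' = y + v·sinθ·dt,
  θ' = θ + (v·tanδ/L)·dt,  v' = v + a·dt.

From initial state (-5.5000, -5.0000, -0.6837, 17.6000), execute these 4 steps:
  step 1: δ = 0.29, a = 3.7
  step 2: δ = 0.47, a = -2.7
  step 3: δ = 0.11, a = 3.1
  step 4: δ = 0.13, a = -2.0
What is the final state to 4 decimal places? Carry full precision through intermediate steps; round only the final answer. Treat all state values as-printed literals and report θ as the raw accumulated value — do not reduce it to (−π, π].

after step 1 (δ=0.29, a=3.7): (-2.088940, -7.779329, -0.297519, 18.525000)
after step 2 (δ=0.47, a=-2.7): (2.338844, -9.136975, 0.394398, 17.850000)
after step 3 (δ=0.11, a=3.1): (6.458749, -7.422248, 0.539358, 18.625000)
after step 4 (δ=0.13, a=-2.0): (10.453991, -5.030866, 0.718401, 18.125000)

(10.4540, -5.0309, 0.7184, 18.1250)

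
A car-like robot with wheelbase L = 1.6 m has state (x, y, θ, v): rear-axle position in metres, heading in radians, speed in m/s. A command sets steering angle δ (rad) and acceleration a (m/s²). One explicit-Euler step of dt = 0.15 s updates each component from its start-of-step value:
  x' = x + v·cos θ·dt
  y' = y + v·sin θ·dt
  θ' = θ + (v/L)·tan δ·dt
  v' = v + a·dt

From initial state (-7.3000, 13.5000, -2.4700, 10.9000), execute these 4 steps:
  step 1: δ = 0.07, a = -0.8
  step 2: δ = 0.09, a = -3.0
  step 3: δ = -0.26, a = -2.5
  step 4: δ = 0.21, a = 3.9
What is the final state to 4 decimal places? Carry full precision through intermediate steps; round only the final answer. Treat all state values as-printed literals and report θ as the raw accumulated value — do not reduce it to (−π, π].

after step 1 (δ=0.07, a=-0.8): (-8.579930, 12.482648, -2.398352, 10.780000)
after step 2 (δ=0.09, a=-3.0): (-9.770493, 11.388460, -2.307149, 10.330000)
after step 3 (δ=-0.26, a=-2.5): (-10.811122, 10.240400, -2.564774, 9.955000)
after step 4 (δ=0.21, a=3.9): (-12.062767, 9.426042, -2.365852, 10.540000)

(-12.0628, 9.4260, -2.3659, 10.5400)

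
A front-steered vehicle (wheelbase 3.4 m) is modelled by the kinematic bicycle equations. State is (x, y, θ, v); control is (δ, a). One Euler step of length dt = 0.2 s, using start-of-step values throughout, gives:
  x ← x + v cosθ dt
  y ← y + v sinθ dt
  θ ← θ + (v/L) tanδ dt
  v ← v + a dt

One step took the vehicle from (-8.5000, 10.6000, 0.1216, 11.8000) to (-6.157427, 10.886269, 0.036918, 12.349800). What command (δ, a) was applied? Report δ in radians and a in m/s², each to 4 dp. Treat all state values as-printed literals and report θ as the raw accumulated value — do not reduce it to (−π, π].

δ = -0.1214, a = 2.7490

a = (v'−v)/dt = (0.549800)/0.2 = 2.7490
Δθ = θ'−θ = -0.084682;  (v·dt/L) = 11.8000·0.2/3.4 = 0.694118
tan δ = Δθ·L/(v·dt) = -0.121999  →  δ = -0.1214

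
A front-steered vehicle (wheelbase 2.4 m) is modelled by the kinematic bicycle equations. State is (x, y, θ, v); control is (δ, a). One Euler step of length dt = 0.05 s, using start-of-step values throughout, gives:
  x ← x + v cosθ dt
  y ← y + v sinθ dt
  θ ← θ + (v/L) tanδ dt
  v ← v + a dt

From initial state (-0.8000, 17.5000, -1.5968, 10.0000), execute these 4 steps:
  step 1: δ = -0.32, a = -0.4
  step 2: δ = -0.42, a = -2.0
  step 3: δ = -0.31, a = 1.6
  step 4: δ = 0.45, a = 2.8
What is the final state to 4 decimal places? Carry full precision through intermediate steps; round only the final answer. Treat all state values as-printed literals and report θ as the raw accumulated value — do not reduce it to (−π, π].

(-1.0777, 15.5361, -1.7244, 10.1000)

after step 1 (δ=-0.32, a=-0.4): (-0.813000, 17.000169, -1.665839, 9.980000)
after step 2 (δ=-0.42, a=-2.0): (-0.860356, 16.503421, -1.758689, 9.880000)
after step 3 (δ=-0.31, a=1.6): (-0.952629, 16.018116, -1.824623, 9.960000)
after step 4 (δ=0.45, a=2.8): (-1.077682, 15.536072, -1.724389, 10.100000)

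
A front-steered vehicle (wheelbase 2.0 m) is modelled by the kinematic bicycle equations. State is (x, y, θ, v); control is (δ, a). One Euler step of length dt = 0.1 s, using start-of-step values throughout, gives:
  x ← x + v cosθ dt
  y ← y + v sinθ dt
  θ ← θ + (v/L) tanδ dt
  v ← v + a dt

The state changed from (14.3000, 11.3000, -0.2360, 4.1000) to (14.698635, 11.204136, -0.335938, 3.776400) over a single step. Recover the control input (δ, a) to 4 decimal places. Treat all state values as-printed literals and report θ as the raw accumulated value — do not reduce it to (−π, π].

δ = -0.4536, a = -3.2360

a = (v'−v)/dt = (-0.323600)/0.1 = -3.2360
Δθ = θ'−θ = -0.099938;  (v·dt/L) = 4.1000·0.1/2.0 = 0.205000
tan δ = Δθ·L/(v·dt) = -0.487502  →  δ = -0.4536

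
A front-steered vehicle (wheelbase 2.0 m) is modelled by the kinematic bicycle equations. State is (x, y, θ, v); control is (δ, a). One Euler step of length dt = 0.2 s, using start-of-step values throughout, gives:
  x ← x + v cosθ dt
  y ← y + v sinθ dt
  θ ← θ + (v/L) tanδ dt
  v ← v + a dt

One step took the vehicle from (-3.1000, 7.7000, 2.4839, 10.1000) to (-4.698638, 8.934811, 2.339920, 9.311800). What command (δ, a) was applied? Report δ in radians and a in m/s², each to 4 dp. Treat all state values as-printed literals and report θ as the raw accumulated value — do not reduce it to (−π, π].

δ = -0.1416, a = -3.9410

a = (v'−v)/dt = (-0.788200)/0.2 = -3.9410
Δθ = θ'−θ = -0.143980;  (v·dt/L) = 10.1000·0.2/2.0 = 1.010000
tan δ = Δθ·L/(v·dt) = -0.142554  →  δ = -0.1416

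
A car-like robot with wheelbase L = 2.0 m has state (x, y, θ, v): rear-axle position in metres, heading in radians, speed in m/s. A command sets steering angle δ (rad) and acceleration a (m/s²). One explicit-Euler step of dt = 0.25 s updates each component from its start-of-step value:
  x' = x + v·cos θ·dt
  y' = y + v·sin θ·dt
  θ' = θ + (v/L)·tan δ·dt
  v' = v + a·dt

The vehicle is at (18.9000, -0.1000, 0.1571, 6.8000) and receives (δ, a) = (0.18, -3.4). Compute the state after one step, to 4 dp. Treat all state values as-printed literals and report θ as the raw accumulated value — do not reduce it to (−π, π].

x' = 18.9000 + 6.8000·cos(0.1571)·0.25 = 20.5791
y' = -0.1000 + 6.8000·sin(0.1571)·0.25 = 0.1660
θ' = 0.1571 + (6.8000/2.0)·tan(0.18)·0.25 = 0.3118
v' = 6.8000 − 3.4000·0.25 = 5.9500

(20.5791, 0.1660, 0.3118, 5.9500)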